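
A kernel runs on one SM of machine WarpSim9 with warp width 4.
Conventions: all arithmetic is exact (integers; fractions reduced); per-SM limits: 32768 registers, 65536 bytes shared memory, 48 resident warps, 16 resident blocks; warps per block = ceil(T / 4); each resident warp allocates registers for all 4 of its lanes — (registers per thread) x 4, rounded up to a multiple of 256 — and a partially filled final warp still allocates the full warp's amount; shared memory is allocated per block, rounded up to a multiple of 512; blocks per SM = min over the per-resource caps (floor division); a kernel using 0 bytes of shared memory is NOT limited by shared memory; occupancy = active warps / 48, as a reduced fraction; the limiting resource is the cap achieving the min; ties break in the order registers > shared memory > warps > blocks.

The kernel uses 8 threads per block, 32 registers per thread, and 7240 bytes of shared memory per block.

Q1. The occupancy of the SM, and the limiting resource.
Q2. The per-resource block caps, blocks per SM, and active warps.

Answer: occupancy 1/3, limited by shared memory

registers: 64 blocks
shared memory: 8 blocks
warps: 24 blocks
blocks: 16 blocks

Answer: 8 blocks, 16 active warps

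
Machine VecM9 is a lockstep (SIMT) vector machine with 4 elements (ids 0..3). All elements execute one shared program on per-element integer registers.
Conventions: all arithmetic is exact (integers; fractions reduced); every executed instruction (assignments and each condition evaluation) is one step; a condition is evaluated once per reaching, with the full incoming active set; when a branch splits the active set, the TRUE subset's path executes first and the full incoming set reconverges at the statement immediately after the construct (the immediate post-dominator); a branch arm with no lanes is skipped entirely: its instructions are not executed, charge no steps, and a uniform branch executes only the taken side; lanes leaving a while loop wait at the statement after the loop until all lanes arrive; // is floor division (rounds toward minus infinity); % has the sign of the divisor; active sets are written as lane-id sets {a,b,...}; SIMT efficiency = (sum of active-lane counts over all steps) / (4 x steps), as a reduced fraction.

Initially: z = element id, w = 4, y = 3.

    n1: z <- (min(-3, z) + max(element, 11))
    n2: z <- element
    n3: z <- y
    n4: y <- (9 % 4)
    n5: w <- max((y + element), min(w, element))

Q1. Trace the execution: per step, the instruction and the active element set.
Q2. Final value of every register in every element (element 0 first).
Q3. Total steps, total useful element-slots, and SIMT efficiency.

step 0: z <- (min(-3, z) + max(element, 11)) {0,1,2,3}
step 1: z <- element                 {0,1,2,3}
step 2: z <- y                       {0,1,2,3}
step 3: y <- (9 % 4)                 {0,1,2,3}
step 4: w <- max((y + element), min(w, element)) {0,1,2,3}

Answer: 5 steps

z: 3,3,3,3
w: 1,2,3,4
y: 1,1,1,1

steps = 5; useful = 20; efficiency = 20/20 = 1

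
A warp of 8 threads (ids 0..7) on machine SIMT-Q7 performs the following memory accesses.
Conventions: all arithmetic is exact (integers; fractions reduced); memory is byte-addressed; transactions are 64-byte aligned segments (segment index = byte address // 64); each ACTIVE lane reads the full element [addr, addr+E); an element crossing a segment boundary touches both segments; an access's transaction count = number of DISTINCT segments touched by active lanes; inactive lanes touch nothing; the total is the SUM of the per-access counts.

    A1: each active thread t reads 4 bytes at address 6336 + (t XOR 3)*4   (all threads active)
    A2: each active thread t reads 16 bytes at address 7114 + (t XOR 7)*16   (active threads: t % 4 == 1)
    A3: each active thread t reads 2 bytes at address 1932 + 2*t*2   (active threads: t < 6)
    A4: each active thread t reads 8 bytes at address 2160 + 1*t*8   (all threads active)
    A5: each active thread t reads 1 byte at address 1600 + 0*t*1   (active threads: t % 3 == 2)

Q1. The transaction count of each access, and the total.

A1: 1 transaction
A2: 2 transactions
A3: 1 transaction
A4: 2 transactions
A5: 1 transaction

Answer: 1,2,1,2,1; total 7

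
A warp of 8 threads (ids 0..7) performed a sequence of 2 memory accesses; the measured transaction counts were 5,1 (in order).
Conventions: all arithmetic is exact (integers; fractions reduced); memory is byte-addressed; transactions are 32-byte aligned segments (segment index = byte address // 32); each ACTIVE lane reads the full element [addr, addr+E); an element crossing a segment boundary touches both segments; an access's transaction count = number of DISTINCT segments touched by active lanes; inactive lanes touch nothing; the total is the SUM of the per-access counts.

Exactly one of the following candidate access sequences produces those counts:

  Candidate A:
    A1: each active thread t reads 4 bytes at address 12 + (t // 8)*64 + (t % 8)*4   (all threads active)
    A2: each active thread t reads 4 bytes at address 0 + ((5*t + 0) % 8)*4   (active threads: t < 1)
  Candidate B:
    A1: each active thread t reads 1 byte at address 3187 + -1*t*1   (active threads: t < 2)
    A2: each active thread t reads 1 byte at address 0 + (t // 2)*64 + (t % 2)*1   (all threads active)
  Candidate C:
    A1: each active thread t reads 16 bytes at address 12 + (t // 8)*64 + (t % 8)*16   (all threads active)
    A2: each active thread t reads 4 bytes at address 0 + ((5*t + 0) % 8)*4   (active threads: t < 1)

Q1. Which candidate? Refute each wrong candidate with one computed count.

A: A1 gives 2 transactions, not 5
B: A1 gives 1 transaction, not 5
C: all counts match (5,1)

Answer: C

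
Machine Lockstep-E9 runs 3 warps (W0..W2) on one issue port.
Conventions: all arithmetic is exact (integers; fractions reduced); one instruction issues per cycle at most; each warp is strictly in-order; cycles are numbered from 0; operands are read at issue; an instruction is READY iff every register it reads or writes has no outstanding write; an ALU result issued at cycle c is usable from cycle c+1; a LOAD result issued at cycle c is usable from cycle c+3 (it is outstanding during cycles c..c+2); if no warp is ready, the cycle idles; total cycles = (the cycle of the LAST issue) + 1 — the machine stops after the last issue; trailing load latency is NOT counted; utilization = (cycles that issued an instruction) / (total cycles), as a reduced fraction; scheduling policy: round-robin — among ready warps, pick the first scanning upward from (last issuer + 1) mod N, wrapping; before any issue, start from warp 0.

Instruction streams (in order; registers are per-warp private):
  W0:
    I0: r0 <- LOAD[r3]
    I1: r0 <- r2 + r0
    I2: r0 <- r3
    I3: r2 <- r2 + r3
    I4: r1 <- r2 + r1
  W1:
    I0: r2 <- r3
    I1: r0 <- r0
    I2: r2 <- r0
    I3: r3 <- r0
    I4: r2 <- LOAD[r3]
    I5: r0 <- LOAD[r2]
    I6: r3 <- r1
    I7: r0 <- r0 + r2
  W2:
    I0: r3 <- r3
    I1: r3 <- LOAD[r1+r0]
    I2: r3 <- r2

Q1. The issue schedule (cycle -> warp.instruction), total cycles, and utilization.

cycle 0: W0.I0
cycle 1: W1.I0
cycle 2: W2.I0
cycle 3: W0.I1
cycle 4: W1.I1
cycle 5: W2.I1
cycle 6: W0.I2
cycle 7: W1.I2
cycle 8: W2.I2
cycle 9: W0.I3
cycle 10: W1.I3
cycle 11: W0.I4
cycle 12: W1.I4
cycle 13: idle
cycle 14: idle
cycle 15: W1.I5
cycle 16: W1.I6
cycle 17: idle
cycle 18: W1.I7

Answer: 19 cycles, utilization 16/19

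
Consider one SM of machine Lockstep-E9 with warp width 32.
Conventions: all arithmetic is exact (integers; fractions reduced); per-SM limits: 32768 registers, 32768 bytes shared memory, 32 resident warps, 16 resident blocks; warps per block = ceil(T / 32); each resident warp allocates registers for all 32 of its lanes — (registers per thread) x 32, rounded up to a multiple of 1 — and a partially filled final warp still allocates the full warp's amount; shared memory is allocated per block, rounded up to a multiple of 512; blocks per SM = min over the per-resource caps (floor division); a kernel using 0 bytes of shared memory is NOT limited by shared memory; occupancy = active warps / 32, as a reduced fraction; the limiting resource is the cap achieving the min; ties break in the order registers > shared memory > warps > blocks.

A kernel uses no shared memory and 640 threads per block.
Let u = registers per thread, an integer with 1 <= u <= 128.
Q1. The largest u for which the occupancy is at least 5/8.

Answer: u = 51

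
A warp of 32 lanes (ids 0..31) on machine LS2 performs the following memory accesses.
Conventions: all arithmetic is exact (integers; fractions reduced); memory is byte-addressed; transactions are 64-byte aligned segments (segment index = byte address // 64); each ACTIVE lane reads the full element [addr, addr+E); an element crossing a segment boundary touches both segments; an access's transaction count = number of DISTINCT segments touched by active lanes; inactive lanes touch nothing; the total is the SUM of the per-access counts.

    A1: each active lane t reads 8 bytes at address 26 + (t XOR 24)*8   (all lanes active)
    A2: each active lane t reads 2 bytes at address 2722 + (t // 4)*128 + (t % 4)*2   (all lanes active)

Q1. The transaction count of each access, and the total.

A1: 5 transactions
A2: 8 transactions

Answer: 5,8; total 13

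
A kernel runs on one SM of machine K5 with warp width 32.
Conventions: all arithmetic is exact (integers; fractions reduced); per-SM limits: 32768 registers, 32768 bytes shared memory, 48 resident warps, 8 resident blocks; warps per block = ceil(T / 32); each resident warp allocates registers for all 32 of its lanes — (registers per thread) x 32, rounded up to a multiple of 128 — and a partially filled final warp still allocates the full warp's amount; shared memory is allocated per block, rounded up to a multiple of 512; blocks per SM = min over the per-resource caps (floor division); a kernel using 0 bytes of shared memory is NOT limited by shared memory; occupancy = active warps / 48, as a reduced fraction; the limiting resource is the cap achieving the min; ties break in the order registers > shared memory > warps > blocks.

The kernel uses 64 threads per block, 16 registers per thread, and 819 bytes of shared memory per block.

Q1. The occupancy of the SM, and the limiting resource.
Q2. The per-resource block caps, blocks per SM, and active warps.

Answer: occupancy 1/3, limited by blocks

registers: 32 blocks
shared memory: 32 blocks
warps: 24 blocks
blocks: 8 blocks

Answer: 8 blocks, 16 active warps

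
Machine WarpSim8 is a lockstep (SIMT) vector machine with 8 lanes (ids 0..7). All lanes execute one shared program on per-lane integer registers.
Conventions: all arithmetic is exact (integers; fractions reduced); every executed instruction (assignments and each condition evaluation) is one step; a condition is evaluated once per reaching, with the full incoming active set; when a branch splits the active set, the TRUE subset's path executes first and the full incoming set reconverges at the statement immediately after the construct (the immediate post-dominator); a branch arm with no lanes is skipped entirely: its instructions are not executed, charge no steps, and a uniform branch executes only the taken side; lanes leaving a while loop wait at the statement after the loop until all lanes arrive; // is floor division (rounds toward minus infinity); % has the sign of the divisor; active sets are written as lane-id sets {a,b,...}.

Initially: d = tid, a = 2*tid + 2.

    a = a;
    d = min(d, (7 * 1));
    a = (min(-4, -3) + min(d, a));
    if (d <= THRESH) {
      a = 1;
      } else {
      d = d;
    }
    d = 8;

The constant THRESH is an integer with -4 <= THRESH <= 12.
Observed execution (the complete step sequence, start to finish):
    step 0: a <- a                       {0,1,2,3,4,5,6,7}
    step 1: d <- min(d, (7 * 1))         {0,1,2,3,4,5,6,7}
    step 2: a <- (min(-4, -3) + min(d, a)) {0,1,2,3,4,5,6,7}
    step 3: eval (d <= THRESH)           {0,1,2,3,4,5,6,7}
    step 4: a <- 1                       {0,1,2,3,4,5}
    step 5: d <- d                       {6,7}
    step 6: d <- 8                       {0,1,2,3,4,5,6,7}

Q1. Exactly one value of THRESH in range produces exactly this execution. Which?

Answer: THRESH = 5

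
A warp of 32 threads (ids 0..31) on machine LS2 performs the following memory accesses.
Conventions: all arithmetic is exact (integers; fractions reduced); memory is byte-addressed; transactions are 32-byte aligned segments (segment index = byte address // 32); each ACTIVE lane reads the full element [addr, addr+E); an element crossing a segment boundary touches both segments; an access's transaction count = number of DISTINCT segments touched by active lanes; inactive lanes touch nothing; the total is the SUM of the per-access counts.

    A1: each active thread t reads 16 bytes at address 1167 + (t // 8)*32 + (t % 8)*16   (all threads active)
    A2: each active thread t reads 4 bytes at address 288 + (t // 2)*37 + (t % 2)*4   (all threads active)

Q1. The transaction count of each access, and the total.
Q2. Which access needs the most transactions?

A1: 8 transactions
A2: 18 transactions

Answer: 8,18; total 26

Answer: A2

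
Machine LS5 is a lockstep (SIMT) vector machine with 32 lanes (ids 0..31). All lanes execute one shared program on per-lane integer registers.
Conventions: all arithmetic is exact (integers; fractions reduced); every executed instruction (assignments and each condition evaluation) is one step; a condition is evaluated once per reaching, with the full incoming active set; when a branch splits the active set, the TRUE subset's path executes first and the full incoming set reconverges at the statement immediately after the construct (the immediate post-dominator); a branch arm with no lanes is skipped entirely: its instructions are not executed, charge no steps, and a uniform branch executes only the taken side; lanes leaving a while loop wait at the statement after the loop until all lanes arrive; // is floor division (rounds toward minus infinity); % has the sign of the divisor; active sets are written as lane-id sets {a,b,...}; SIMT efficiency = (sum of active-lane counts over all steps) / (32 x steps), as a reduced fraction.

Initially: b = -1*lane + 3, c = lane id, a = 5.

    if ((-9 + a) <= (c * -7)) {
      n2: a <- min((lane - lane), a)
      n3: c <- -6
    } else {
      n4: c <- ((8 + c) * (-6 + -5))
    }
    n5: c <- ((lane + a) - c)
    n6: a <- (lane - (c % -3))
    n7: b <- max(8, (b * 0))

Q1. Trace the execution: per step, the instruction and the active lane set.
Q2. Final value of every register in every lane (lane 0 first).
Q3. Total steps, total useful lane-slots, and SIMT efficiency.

step 0: eval ((-9 + a) <= (c * -7))  {0,1,2,3,4,5,6,7,8,9,10,11,12,13,14,15,16,17,18,19,20,21,22,23,24,25,26,27,28,29,30,31}
step 1: a <- min((lane - lane), a)   {0}
step 2: c <- -6                      {0}
step 3: c <- ((8 + c) * (-6 + -5))   {1,2,3,4,5,6,7,8,9,10,11,12,13,14,15,16,17,18,19,20,21,22,23,24,25,26,27,28,29,30,31}
step 4: c <- ((lane + a) - c)        {0,1,2,3,4,5,6,7,8,9,10,11,12,13,14,15,16,17,18,19,20,21,22,23,24,25,26,27,28,29,30,31}
step 5: a <- (lane - (c % -3))       {0,1,2,3,4,5,6,7,8,9,10,11,12,13,14,15,16,17,18,19,20,21,22,23,24,25,26,27,28,29,30,31}
step 6: b <- max(8, (b * 0))         {0,1,2,3,4,5,6,7,8,9,10,11,12,13,14,15,16,17,18,19,20,21,22,23,24,25,26,27,28,29,30,31}

Answer: 7 steps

b: 8,8,8,8,8,8,8,8,8,8,8,8,8,8,8,8,8,8,8,8,8,8,8,8,8,8,8,8,8,8,8,8
c: 6,105,117,129,141,153,165,177,189,201,213,225,237,249,261,273,285,297,309,321,333,345,357,369,381,393,405,417,429,441,453,465
a: 0,1,2,3,4,5,6,7,8,9,10,11,12,13,14,15,16,17,18,19,20,21,22,23,24,25,26,27,28,29,30,31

steps = 7; useful = 161; efficiency = 161/224 = 23/32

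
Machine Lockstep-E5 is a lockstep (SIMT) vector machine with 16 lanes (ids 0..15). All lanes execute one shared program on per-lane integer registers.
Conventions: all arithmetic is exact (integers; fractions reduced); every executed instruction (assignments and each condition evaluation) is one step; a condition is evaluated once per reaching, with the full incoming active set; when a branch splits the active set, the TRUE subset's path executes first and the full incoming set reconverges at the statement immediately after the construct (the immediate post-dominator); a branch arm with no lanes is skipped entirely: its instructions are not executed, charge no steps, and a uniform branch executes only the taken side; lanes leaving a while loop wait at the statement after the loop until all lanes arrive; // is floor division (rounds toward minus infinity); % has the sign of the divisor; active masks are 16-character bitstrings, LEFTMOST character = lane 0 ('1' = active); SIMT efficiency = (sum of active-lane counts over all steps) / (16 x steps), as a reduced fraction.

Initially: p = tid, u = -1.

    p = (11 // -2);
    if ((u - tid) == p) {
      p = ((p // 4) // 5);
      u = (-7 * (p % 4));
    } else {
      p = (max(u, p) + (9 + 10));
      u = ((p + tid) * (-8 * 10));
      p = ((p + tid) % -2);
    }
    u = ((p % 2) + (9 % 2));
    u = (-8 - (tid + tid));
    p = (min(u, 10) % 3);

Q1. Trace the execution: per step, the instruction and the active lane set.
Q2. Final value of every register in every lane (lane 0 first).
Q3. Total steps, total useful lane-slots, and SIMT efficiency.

step 0: p <- (11 // -2)              1111111111111111
step 1: eval ((u - tid) == p)        1111111111111111
step 2: p <- ((p // 4) // 5)         0000010000000000
step 3: u <- (-7 * (p % 4))          0000010000000000
step 4: p <- (max(u, p) + (9 + 10))  1111101111111111
step 5: u <- ((p + tid) * (-8 * 10)) 1111101111111111
step 6: p <- ((p + tid) % -2)        1111101111111111
step 7: u <- ((p % 2) + (9 % 2))     1111111111111111
step 8: u <- (-8 - (tid + tid))      1111111111111111
step 9: p <- (min(u, 10) % 3)        1111111111111111

Answer: 10 steps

p: 1,2,0,1,2,0,1,2,0,1,2,0,1,2,0,1
u: -8,-10,-12,-14,-16,-18,-20,-22,-24,-26,-28,-30,-32,-34,-36,-38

steps = 10; useful = 127; efficiency = 127/160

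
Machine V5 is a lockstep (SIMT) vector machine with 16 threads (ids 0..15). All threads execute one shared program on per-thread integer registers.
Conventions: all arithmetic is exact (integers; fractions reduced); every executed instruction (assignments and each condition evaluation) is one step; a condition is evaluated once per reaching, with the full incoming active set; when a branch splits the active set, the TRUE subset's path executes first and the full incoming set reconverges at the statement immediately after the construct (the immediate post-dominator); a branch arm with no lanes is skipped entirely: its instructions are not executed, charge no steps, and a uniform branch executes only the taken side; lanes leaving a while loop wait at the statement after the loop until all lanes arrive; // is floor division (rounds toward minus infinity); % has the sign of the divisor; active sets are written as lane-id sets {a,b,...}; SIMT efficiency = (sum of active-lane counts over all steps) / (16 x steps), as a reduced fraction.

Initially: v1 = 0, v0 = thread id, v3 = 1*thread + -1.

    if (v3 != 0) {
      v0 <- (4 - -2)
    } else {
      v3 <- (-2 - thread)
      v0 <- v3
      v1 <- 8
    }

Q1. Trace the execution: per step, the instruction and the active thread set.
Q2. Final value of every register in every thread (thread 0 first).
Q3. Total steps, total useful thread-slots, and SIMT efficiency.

step 0: eval (v3 != 0)               {0,1,2,3,4,5,6,7,8,9,10,11,12,13,14,15}
step 1: v0 <- (4 - -2)               {0,2,3,4,5,6,7,8,9,10,11,12,13,14,15}
step 2: v3 <- (-2 - thread)          {1}
step 3: v0 <- v3                     {1}
step 4: v1 <- 8                      {1}

Answer: 5 steps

v1: 0,8,0,0,0,0,0,0,0,0,0,0,0,0,0,0
v0: 6,-3,6,6,6,6,6,6,6,6,6,6,6,6,6,6
v3: -1,-3,1,2,3,4,5,6,7,8,9,10,11,12,13,14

steps = 5; useful = 34; efficiency = 34/80 = 17/40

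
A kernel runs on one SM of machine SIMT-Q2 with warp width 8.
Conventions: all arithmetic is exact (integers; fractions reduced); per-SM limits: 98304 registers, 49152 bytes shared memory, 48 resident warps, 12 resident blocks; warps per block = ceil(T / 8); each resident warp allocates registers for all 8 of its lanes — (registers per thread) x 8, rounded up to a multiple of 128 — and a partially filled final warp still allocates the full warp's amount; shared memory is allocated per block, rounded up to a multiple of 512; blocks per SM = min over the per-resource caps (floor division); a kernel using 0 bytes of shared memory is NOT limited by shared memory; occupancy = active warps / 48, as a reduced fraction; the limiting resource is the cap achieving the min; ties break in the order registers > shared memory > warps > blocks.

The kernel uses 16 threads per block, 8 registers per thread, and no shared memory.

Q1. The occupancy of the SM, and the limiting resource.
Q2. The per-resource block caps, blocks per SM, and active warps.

Answer: occupancy 1/2, limited by blocks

registers: 384 blocks
shared memory: no limit (kernel uses none)
warps: 24 blocks
blocks: 12 blocks

Answer: 12 blocks, 24 active warps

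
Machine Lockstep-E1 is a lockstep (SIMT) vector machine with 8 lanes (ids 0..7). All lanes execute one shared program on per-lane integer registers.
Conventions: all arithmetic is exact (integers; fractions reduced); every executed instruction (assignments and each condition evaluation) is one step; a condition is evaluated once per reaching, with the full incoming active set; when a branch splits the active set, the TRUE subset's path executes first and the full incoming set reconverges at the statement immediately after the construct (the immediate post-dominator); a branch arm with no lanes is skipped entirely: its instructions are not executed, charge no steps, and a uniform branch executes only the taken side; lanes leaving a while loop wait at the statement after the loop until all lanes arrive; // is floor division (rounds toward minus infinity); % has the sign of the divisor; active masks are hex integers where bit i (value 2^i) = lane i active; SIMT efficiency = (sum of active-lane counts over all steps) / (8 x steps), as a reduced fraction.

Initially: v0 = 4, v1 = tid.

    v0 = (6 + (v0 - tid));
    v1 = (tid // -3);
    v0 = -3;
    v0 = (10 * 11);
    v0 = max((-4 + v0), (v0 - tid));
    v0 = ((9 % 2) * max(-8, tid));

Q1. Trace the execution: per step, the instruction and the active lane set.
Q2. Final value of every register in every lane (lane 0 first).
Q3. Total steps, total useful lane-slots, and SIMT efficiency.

step 0: v0 <- (6 + (v0 - tid))       0xff
step 1: v1 <- (tid // -3)            0xff
step 2: v0 <- -3                     0xff
step 3: v0 <- (10 * 11)              0xff
step 4: v0 <- max((-4 + v0), (v0 - tid)) 0xff
step 5: v0 <- ((9 % 2) * max(-8, tid)) 0xff

Answer: 6 steps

v0: 0,1,2,3,4,5,6,7
v1: 0,-1,-1,-1,-2,-2,-2,-3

steps = 6; useful = 48; efficiency = 48/48 = 1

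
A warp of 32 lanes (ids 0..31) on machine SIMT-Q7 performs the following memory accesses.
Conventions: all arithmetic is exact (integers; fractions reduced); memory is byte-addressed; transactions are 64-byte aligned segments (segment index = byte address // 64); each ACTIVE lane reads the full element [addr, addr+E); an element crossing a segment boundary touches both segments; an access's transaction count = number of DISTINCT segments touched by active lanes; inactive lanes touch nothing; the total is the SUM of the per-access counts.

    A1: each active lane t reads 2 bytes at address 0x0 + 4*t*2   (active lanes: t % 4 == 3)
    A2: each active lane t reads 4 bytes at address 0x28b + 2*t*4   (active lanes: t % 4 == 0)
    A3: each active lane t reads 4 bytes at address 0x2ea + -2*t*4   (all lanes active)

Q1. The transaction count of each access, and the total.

A1: 4 transactions
A2: 4 transactions
A3: 5 transactions

Answer: 4,4,5; total 13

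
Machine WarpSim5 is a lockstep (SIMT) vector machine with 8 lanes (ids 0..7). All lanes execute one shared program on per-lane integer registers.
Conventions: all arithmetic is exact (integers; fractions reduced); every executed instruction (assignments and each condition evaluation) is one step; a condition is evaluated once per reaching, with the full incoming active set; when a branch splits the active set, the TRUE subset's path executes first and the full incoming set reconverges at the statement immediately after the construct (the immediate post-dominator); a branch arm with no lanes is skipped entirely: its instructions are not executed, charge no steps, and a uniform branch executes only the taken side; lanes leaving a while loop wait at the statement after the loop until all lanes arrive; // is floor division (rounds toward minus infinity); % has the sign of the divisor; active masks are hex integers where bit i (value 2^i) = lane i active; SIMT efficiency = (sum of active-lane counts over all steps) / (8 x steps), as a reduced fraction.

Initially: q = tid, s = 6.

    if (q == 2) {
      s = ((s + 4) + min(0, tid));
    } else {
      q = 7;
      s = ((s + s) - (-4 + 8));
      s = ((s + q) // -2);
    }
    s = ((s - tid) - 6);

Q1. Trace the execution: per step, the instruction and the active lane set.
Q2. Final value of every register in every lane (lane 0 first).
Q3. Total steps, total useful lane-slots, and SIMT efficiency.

step 0: eval (q == 2)                0xff
step 1: s <- ((s + 4) + min(0, tid)) 0x04
step 2: q <- 7                       0xfb
step 3: s <- ((s + s) - (-4 + 8))    0xfb
step 4: s <- ((s + q) // -2)         0xfb
step 5: s <- ((s - tid) - 6)         0xff

Answer: 6 steps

q: 7,7,2,7,7,7,7,7
s: -14,-15,2,-17,-18,-19,-20,-21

steps = 6; useful = 38; efficiency = 38/48 = 19/24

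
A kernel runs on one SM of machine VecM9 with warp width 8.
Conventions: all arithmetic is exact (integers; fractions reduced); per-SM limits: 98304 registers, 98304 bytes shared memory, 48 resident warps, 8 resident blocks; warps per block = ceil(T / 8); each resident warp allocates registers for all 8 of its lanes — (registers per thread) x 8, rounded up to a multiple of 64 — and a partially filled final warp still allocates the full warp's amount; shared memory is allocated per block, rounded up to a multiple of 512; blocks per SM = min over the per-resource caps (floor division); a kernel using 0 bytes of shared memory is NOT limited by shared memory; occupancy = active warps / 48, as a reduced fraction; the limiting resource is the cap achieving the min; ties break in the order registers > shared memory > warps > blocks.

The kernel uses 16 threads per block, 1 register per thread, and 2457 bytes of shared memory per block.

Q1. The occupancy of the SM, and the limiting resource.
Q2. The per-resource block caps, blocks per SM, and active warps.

Answer: occupancy 1/3, limited by blocks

registers: 768 blocks
shared memory: 38 blocks
warps: 24 blocks
blocks: 8 blocks

Answer: 8 blocks, 16 active warps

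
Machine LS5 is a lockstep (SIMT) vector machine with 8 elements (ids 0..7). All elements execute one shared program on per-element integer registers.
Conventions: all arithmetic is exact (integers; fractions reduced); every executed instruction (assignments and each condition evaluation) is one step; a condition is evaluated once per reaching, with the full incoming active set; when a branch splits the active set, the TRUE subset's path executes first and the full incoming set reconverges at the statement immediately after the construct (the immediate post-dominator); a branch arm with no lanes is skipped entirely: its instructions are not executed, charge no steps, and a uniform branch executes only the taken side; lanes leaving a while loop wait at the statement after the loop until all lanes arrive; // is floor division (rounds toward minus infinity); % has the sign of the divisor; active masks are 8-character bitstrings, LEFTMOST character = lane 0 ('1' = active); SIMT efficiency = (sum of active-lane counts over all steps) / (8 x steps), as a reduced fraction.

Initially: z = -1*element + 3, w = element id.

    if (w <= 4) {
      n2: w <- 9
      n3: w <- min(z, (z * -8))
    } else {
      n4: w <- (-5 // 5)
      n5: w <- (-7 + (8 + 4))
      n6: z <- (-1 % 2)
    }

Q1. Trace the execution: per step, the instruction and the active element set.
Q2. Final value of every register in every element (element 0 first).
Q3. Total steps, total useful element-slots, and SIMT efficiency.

step 0: eval (w <= 4)                11111111
step 1: w <- 9                       11111000
step 2: w <- min(z, (z * -8))        11111000
step 3: w <- (-5 // 5)               00000111
step 4: w <- (-7 + (8 + 4))          00000111
step 5: z <- (-1 % 2)                00000111

Answer: 6 steps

z: 3,2,1,0,-1,1,1,1
w: -24,-16,-8,0,-1,5,5,5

steps = 6; useful = 27; efficiency = 27/48 = 9/16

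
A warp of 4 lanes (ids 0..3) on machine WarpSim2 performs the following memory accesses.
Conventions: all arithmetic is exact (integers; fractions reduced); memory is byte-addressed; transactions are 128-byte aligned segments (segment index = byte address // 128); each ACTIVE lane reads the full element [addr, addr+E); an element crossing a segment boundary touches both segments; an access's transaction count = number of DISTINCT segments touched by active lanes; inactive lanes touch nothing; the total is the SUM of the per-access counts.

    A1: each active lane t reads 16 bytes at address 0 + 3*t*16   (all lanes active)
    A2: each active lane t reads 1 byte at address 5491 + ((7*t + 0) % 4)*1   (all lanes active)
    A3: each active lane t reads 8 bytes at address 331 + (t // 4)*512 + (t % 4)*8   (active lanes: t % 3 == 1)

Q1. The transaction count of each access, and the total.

A1: 2 transactions
A2: 1 transaction
A3: 1 transaction

Answer: 2,1,1; total 4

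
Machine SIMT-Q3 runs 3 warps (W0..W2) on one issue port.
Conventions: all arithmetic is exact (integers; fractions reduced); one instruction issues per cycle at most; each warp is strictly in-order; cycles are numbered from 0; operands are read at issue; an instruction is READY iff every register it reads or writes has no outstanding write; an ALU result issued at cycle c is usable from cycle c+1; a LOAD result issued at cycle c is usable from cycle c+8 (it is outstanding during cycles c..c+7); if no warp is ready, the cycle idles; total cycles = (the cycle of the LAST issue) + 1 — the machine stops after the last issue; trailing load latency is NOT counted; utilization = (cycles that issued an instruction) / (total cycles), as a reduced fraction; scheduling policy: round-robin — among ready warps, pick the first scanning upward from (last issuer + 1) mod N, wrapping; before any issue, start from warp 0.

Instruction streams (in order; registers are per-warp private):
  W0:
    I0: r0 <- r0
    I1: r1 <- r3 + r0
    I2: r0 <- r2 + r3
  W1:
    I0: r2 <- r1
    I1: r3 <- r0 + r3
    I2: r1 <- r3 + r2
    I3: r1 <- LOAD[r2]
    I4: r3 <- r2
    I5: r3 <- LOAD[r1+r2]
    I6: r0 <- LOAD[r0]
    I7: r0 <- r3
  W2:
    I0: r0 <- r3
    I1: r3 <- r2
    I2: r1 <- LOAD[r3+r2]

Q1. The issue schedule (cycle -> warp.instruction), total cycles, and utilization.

cycle 0: W0.I0
cycle 1: W1.I0
cycle 2: W2.I0
cycle 3: W0.I1
cycle 4: W1.I1
cycle 5: W2.I1
cycle 6: W0.I2
cycle 7: W1.I2
cycle 8: W2.I2
cycle 9: W1.I3
cycle 10: W1.I4
cycle 11: idle
cycle 12: idle
cycle 13: idle
cycle 14: idle
cycle 15: idle
cycle 16: idle
cycle 17: W1.I5
cycle 18: W1.I6
cycle 19: idle
cycle 20: idle
cycle 21: idle
cycle 22: idle
cycle 23: idle
cycle 24: idle
cycle 25: idle
cycle 26: W1.I7

Answer: 27 cycles, utilization 14/27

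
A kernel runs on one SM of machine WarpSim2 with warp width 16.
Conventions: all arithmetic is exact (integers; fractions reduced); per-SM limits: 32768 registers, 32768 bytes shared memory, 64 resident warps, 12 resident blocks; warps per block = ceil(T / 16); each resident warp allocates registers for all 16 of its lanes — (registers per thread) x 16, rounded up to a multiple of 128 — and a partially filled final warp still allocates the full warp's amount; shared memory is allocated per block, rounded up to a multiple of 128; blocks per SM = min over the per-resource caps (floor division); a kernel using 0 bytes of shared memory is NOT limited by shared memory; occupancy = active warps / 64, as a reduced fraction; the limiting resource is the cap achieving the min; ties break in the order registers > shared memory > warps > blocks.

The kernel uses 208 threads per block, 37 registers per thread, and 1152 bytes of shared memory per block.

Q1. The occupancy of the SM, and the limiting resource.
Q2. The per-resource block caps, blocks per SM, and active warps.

Answer: occupancy 39/64, limited by registers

registers: 3 blocks
shared memory: 28 blocks
warps: 4 blocks
blocks: 12 blocks

Answer: 3 blocks, 39 active warps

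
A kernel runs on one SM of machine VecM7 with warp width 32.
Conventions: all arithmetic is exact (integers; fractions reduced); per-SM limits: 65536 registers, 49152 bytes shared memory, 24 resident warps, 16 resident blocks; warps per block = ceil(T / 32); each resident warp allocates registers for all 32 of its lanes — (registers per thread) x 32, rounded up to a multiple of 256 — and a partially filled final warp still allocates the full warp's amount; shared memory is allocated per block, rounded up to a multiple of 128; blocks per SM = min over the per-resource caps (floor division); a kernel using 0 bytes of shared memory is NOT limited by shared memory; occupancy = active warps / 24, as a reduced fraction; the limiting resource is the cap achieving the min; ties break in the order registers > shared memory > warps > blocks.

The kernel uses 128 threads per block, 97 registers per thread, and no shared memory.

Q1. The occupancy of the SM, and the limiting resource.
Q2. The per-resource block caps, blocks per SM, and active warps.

Answer: occupancy 2/3, limited by registers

registers: 4 blocks
shared memory: no limit (kernel uses none)
warps: 6 blocks
blocks: 16 blocks

Answer: 4 blocks, 16 active warps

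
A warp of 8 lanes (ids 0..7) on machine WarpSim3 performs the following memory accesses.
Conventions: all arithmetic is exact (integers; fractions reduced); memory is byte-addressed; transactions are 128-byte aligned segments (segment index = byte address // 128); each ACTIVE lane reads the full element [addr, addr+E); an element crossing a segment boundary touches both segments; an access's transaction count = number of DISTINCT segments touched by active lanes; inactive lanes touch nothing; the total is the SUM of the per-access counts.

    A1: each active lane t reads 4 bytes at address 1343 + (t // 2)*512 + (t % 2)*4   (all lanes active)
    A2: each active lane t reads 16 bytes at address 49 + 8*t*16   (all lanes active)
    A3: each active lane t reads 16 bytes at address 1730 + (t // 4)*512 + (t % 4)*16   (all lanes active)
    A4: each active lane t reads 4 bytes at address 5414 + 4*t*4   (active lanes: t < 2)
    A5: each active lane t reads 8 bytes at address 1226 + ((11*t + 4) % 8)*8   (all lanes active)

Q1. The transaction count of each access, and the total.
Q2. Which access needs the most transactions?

A1: 4 transactions
A2: 8 transactions
A3: 4 transactions
A4: 1 transaction
A5: 2 transactions

Answer: 4,8,4,1,2; total 19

Answer: A2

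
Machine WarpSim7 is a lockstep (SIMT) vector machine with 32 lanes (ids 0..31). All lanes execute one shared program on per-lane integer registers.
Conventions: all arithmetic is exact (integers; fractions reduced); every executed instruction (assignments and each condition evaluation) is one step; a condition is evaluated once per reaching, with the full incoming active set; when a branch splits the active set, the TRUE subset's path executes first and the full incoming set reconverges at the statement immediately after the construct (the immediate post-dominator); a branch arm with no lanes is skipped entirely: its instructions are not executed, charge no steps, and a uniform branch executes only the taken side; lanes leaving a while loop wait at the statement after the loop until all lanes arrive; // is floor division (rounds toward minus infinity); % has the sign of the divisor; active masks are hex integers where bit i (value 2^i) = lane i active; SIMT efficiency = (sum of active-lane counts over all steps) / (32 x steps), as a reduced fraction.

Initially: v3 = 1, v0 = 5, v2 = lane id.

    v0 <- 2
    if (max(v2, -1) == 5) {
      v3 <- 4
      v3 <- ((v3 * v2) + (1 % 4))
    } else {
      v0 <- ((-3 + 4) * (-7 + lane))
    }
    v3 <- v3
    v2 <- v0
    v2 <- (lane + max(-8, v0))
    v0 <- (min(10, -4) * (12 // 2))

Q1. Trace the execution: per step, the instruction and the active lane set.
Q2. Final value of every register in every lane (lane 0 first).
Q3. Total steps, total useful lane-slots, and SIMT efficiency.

step 0: v0 <- 2                      0xffffffff
step 1: eval (max(v2, -1) == 5)      0xffffffff
step 2: v3 <- 4                      0x00000020
step 3: v3 <- ((v3 * v2) + (1 % 4))  0x00000020
step 4: v0 <- ((-3 + 4) * (-7 + lane)) 0xffffffdf
step 5: v3 <- v3                     0xffffffff
step 6: v2 <- v0                     0xffffffff
step 7: v2 <- (lane + max(-8, v0))   0xffffffff
step 8: v0 <- (min(10, -4) * (12 // 2)) 0xffffffff

Answer: 9 steps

v3: 1,1,1,1,1,21,1,1,1,1,1,1,1,1,1,1,1,1,1,1,1,1,1,1,1,1,1,1,1,1,1,1
v0: -24,-24,-24,-24,-24,-24,-24,-24,-24,-24,-24,-24,-24,-24,-24,-24,-24,-24,-24,-24,-24,-24,-24,-24,-24,-24,-24,-24,-24,-24,-24,-24
v2: -7,-5,-3,-1,1,7,5,7,9,11,13,15,17,19,21,23,25,27,29,31,33,35,37,39,41,43,45,47,49,51,53,55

steps = 9; useful = 225; efficiency = 225/288 = 25/32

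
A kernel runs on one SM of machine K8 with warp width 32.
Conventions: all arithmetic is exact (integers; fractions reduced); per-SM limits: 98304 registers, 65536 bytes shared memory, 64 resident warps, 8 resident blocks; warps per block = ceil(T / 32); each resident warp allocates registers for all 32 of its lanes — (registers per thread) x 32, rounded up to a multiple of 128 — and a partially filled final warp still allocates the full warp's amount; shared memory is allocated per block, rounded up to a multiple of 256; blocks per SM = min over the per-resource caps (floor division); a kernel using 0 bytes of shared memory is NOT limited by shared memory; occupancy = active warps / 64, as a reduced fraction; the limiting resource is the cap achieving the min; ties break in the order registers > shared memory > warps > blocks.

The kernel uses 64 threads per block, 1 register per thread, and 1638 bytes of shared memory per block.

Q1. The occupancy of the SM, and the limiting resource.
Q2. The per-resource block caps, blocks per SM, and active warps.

Answer: occupancy 1/4, limited by blocks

registers: 384 blocks
shared memory: 36 blocks
warps: 32 blocks
blocks: 8 blocks

Answer: 8 blocks, 16 active warps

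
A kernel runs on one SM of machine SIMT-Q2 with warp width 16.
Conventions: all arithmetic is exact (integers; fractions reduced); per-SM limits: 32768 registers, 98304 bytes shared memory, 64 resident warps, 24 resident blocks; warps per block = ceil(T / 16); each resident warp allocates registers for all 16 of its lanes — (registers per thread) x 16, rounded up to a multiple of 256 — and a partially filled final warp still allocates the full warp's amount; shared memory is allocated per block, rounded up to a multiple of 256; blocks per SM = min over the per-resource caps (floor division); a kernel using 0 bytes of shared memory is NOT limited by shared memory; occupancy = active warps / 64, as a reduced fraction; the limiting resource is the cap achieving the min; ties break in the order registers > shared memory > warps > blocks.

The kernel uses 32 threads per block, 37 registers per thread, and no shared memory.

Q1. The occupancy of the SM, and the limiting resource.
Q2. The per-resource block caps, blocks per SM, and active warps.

Answer: occupancy 21/32, limited by registers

registers: 21 blocks
shared memory: no limit (kernel uses none)
warps: 32 blocks
blocks: 24 blocks

Answer: 21 blocks, 42 active warps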